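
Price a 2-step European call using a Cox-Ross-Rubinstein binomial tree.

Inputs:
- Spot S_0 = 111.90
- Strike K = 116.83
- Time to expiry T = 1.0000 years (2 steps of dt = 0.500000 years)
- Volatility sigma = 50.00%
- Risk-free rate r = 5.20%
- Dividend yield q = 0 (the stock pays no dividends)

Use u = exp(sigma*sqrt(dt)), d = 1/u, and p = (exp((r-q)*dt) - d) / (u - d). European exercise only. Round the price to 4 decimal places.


Answer: Price = V(0,0) = 21.0754

Derivation:
dt = T/N = 0.500000
u = exp(sigma*sqrt(dt)) = 1.424119; d = 1/u = 0.702189
p = (exp((r-q)*dt) - d) / (u - d) = 0.449008
Discount per step: exp(-r*dt) = 0.974335
Stock lattice S(k, i) with i counting down-moves:
  k=0: S(0,0) = 111.9000
  k=1: S(1,0) = 159.3589; S(1,1) = 78.5749
  k=2: S(2,0) = 226.9461; S(2,1) = 111.9000; S(2,2) = 55.1744
Terminal payoffs V(N, i) = max(S_T - K, 0):
  V(2,0) = 110.116066; V(2,1) = 0.000000; V(2,2) = 0.000000
Backward induction: V(k, i) = exp(-r*dt) * [p * V(k+1, i) + (1-p) * V(k+1, i+1)].
  V(1,0) = exp(-r*dt) * [p*110.116066 + (1-p)*0.000000] = 48.174025
  V(1,1) = exp(-r*dt) * [p*0.000000 + (1-p)*0.000000] = 0.000000
  V(0,0) = exp(-r*dt) * [p*48.174025 + (1-p)*0.000000] = 21.075369


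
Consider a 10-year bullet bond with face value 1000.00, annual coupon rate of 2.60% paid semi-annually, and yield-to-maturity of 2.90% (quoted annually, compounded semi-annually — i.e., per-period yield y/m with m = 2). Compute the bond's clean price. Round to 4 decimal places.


Coupon per period c = face * coupon_rate / m = 13.000000
Periods per year m = 2; per-period yield y/m = 0.014500
Number of cashflows N = 20
Cashflows (t years, CF_t, discount factor 1/(1+y/m)^(m*t), PV):
  t = 0.5000: CF_t = 13.000000, DF = 0.985707, PV = 12.814194
  t = 1.0000: CF_t = 13.000000, DF = 0.971619, PV = 12.631044
  t = 1.5000: CF_t = 13.000000, DF = 0.957732, PV = 12.450512
  t = 2.0000: CF_t = 13.000000, DF = 0.944043, PV = 12.272560
  t = 2.5000: CF_t = 13.000000, DF = 0.930550, PV = 12.097151
  t = 3.0000: CF_t = 13.000000, DF = 0.917250, PV = 11.924249
  t = 3.5000: CF_t = 13.000000, DF = 0.904140, PV = 11.753819
  t = 4.0000: CF_t = 13.000000, DF = 0.891217, PV = 11.585824
  t = 4.5000: CF_t = 13.000000, DF = 0.878479, PV = 11.420231
  t = 5.0000: CF_t = 13.000000, DF = 0.865923, PV = 11.257004
  t = 5.5000: CF_t = 13.000000, DF = 0.853547, PV = 11.096111
  t = 6.0000: CF_t = 13.000000, DF = 0.841347, PV = 10.937517
  t = 6.5000: CF_t = 13.000000, DF = 0.829322, PV = 10.781190
  t = 7.0000: CF_t = 13.000000, DF = 0.817469, PV = 10.627097
  t = 7.5000: CF_t = 13.000000, DF = 0.805785, PV = 10.475206
  t = 8.0000: CF_t = 13.000000, DF = 0.794268, PV = 10.325487
  t = 8.5000: CF_t = 13.000000, DF = 0.782916, PV = 10.177907
  t = 9.0000: CF_t = 13.000000, DF = 0.771726, PV = 10.032437
  t = 9.5000: CF_t = 13.000000, DF = 0.760696, PV = 9.889046
  t = 10.0000: CF_t = 1013.000000, DF = 0.749823, PV = 759.571075
Price P = sum_t PV_t = 974.119659

Answer: Price = 974.1197


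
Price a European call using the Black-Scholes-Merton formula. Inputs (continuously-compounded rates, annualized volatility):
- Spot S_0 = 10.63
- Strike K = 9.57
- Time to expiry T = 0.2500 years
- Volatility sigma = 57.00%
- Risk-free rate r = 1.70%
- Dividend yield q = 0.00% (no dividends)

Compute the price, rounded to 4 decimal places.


d1 = (ln(S/K) + (r - q + 0.5*sigma^2) * T) / (sigma * sqrt(T)) = 0.52599820
d2 = d1 - sigma * sqrt(T) = 0.24099820
exp(-rT) = 0.99575902; exp(-qT) = 1.00000000
C = S_0 * exp(-qT) * N(d1) - K * exp(-rT) * N(d2)
N(d1) = 0.70055527; N(d2) = 0.59522174
C = 10.6300 * 1.00000000 * 0.70055527 - 9.5700 * 0.99575902 * 0.59522174 = 1.7748

Answer: Price = 1.7748


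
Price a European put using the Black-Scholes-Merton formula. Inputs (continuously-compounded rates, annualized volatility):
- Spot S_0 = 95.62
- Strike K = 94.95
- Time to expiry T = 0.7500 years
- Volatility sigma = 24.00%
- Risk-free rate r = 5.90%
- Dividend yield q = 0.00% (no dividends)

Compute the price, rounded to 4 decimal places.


Answer: Price = 5.5594

Derivation:
d1 = (ln(S/K) + (r - q + 0.5*sigma^2) * T) / (sigma * sqrt(T)) = 0.35065160
d2 = d1 - sigma * sqrt(T) = 0.14280550
exp(-rT) = 0.95671475; exp(-qT) = 1.00000000
P = K * exp(-rT) * N(-d2) - S_0 * exp(-qT) * N(-d1)
N(-d1) = 0.36292487; N(-d2) = 0.44322190
P = 94.9500 * 0.95671475 * 0.44322190 - 95.6200 * 1.00000000 * 0.36292487 = 5.5594


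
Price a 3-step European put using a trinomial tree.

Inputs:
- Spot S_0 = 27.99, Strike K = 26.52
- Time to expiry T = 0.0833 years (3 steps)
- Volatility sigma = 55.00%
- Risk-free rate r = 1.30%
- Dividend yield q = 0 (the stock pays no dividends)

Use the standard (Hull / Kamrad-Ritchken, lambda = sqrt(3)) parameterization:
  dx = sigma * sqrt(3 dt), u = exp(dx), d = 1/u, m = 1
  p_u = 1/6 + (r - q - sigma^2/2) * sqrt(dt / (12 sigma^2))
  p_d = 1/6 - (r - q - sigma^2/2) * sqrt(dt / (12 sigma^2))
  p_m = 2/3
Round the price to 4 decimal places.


Answer: Price = V(0,0) = 1.1116

Derivation:
dt = T/N = 0.027767; dx = sigma*sqrt(3*dt) = 0.158740
u = exp(dx) = 1.172033; d = 1/u = 0.853219
p_u = 0.154575, p_m = 0.666667, p_d = 0.178758
Discount per step: exp(-r*dt) = 0.999639
Stock lattice S(k, j) with j the centered position index:
  k=0: S(0,+0) = 27.9900
  k=1: S(1,-1) = 23.8816; S(1,+0) = 27.9900; S(1,+1) = 32.8052
  k=2: S(2,-2) = 20.3762; S(2,-1) = 23.8816; S(2,+0) = 27.9900; S(2,+1) = 32.8052; S(2,+2) = 38.4488
  k=3: S(3,-3) = 17.3854; S(3,-2) = 20.3762; S(3,-1) = 23.8816; S(3,+0) = 27.9900; S(3,+1) = 32.8052; S(3,+2) = 38.4488; S(3,+3) = 45.0632
Terminal payoffs V(N, j) = max(K - S_T, 0):
  V(3,-3) = 9.134638; V(3,-2) = 6.143787; V(3,-1) = 2.638413; V(3,+0) = 0.000000; V(3,+1) = 0.000000; V(3,+2) = 0.000000; V(3,+3) = 0.000000
Backward induction: V(k, j) = exp(-r*dt) * [p_u * V(k+1, j+1) + p_m * V(k+1, j) + p_d * V(k+1, j-1)]
  V(2,-2) = exp(-r*dt) * [p_u*2.638413 + p_m*6.143787 + p_d*9.134638] = 6.134367
  V(2,-1) = exp(-r*dt) * [p_u*0.000000 + p_m*2.638413 + p_d*6.143787] = 2.856162
  V(2,+0) = exp(-r*dt) * [p_u*0.000000 + p_m*0.000000 + p_d*2.638413] = 0.471467
  V(2,+1) = exp(-r*dt) * [p_u*0.000000 + p_m*0.000000 + p_d*0.000000] = 0.000000
  V(2,+2) = exp(-r*dt) * [p_u*0.000000 + p_m*0.000000 + p_d*0.000000] = 0.000000
  V(1,-1) = exp(-r*dt) * [p_u*0.471467 + p_m*2.856162 + p_d*6.134367] = 3.072443
  V(1,+0) = exp(-r*dt) * [p_u*0.000000 + p_m*0.471467 + p_d*2.856162] = 0.824576
  V(1,+1) = exp(-r*dt) * [p_u*0.000000 + p_m*0.000000 + p_d*0.471467] = 0.084248
  V(0,+0) = exp(-r*dt) * [p_u*0.084248 + p_m*0.824576 + p_d*3.072443] = 1.111562


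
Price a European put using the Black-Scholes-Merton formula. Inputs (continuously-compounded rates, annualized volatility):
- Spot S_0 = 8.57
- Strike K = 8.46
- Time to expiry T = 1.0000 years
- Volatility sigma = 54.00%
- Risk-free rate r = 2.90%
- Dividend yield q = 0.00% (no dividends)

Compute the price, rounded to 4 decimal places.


Answer: Price = 1.6159

Derivation:
d1 = (ln(S/K) + (r - q + 0.5*sigma^2) * T) / (sigma * sqrt(T)) = 0.34762696
d2 = d1 - sigma * sqrt(T) = -0.19237304
exp(-rT) = 0.97141646; exp(-qT) = 1.00000000
P = K * exp(-rT) * N(-d2) - S_0 * exp(-qT) * N(-d1)
N(-d1) = 0.36406018; N(-d2) = 0.57627500
P = 8.4600 * 0.97141646 * 0.57627500 - 8.5700 * 1.00000000 * 0.36406018 = 1.6159


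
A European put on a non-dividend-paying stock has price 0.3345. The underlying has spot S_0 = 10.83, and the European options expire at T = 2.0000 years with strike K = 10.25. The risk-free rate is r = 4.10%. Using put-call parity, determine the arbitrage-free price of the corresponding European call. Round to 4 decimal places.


Answer: Call price = 1.7215

Derivation:
Put-call parity: C - P = S_0 * exp(-qT) - K * exp(-rT).
S_0 * exp(-qT) = 10.8300 * 1.00000000 = 10.83000000
K * exp(-rT) = 10.2500 * 0.92127196 = 9.44303758
C = P + S*exp(-qT) - K*exp(-rT)
C = 0.3345 + 10.83000000 - 9.44303758 = 1.7215


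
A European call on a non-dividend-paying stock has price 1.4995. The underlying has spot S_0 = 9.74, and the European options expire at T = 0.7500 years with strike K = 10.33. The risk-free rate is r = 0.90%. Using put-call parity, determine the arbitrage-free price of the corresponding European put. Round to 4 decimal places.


Put-call parity: C - P = S_0 * exp(-qT) - K * exp(-rT).
S_0 * exp(-qT) = 9.7400 * 1.00000000 = 9.74000000
K * exp(-rT) = 10.3300 * 0.99327273 = 10.26050730
P = C - S*exp(-qT) + K*exp(-rT)
P = 1.4995 - 9.74000000 + 10.26050730 = 2.0200

Answer: Put price = 2.0200


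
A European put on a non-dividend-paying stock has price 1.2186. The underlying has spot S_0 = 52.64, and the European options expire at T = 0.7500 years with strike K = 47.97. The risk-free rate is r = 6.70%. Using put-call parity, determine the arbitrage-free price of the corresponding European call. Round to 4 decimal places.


Put-call parity: C - P = S_0 * exp(-qT) - K * exp(-rT).
S_0 * exp(-qT) = 52.6400 * 1.00000000 = 52.64000000
K * exp(-rT) = 47.9700 * 0.95099165 = 45.61906930
C = P + S*exp(-qT) - K*exp(-rT)
C = 1.2186 + 52.64000000 - 45.61906930 = 8.2395

Answer: Call price = 8.2395


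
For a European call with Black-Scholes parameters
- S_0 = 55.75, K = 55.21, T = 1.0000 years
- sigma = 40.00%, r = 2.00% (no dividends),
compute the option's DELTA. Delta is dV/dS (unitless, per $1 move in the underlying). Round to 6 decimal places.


Answer: Delta = 0.608086

Derivation:
d1 = 0.2743332851; d2 = -0.1256667149
phi(d1) = 0.3842092669; exp(-qT) = 1.0000000000; exp(-rT) = 0.9801986733
N(d1) = 0.6080857463
Delta = exp(-qT) * N(d1) = 1.0000000000 * 0.6080857463 = 0.608086


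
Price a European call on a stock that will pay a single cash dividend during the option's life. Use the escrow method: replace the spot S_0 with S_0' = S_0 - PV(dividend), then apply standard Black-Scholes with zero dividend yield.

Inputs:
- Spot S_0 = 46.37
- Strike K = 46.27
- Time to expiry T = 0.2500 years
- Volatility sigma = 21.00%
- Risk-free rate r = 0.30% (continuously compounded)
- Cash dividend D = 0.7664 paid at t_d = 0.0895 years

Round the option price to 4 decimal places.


PV(D) = D * exp(-r * t_d) = 0.7664 * 0.99973154 = 0.76619425
S_0' = S_0 - PV(D) = 46.3700 - 0.76619425 = 45.60380575
d1 = (ln(S_0'/K) + (r + sigma^2/2)*T) / (sigma*sqrt(T)) = -0.07847743
d2 = d1 - sigma*sqrt(T) = -0.18347743
exp(-rT) = 0.99925028
N(d1) = 0.46872414; N(d2) = 0.42721171
C = S_0' * N(d1) - K * exp(-rT) * N(d2) = 45.60380575 * 0.46872414 - 46.2700 * 0.99925028 * 0.42721171 = 1.6233

Answer: Price = 1.6233


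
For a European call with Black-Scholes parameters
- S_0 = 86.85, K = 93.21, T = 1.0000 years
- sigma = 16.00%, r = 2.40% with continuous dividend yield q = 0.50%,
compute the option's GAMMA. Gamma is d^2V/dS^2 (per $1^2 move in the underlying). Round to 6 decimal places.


Answer: Gamma = 0.027735

Derivation:
d1 = -0.2429532462; d2 = -0.4029532462
phi(d1) = 0.3873402888; exp(-qT) = 0.9950124792; exp(-rT) = 0.9762857098
Gamma = exp(-qT) * phi(d1) / (S * sigma * sqrt(T)) = 0.9950124792 * 0.3873402888 / (86.8500 * 0.1600 * 1.0000000000) = 0.027735


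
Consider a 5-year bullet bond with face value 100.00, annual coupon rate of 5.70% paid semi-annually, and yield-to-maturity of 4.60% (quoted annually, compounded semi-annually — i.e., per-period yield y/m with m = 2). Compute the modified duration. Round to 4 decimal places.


Coupon per period c = face * coupon_rate / m = 2.850000
Periods per year m = 2; per-period yield y/m = 0.023000
Number of cashflows N = 10
Cashflows (t years, CF_t, discount factor 1/(1+y/m)^(m*t), PV):
  t = 0.5000: CF_t = 2.850000, DF = 0.977517, PV = 2.785924
  t = 1.0000: CF_t = 2.850000, DF = 0.955540, PV = 2.723288
  t = 1.5000: CF_t = 2.850000, DF = 0.934056, PV = 2.662061
  t = 2.0000: CF_t = 2.850000, DF = 0.913056, PV = 2.602210
  t = 2.5000: CF_t = 2.850000, DF = 0.892528, PV = 2.543705
  t = 3.0000: CF_t = 2.850000, DF = 0.872461, PV = 2.486515
  t = 3.5000: CF_t = 2.850000, DF = 0.852846, PV = 2.430611
  t = 4.0000: CF_t = 2.850000, DF = 0.833671, PV = 2.375964
  t = 4.5000: CF_t = 2.850000, DF = 0.814928, PV = 2.322545
  t = 5.0000: CF_t = 102.850000, DF = 0.796606, PV = 81.930944
Price P = sum_t PV_t = 104.863766
First compute Macaulay numerator sum_t t * PV_t:
  t * PV_t at t = 0.5000: 1.392962
  t * PV_t at t = 1.0000: 2.723288
  t * PV_t at t = 1.5000: 3.993091
  t * PV_t at t = 2.0000: 5.204420
  t * PV_t at t = 2.5000: 6.359262
  t * PV_t at t = 3.0000: 7.459545
  t * PV_t at t = 3.5000: 8.507138
  t * PV_t at t = 4.0000: 9.503855
  t * PV_t at t = 4.5000: 10.451453
  t * PV_t at t = 5.0000: 409.654720
Macaulay duration D = 465.249733 / 104.863766 = 4.436706
Modified duration = D / (1 + y/m) = 4.436706 / (1 + 0.023000) = 4.336956

Answer: Modified duration = 4.3370


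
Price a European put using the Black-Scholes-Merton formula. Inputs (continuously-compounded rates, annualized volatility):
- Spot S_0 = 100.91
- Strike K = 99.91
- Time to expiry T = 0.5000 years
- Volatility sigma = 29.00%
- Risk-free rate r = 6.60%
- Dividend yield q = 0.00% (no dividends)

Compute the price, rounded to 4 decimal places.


Answer: Price = 6.1216

Derivation:
d1 = (ln(S/K) + (r - q + 0.5*sigma^2) * T) / (sigma * sqrt(T)) = 0.31202550
d2 = d1 - sigma * sqrt(T) = 0.10696453
exp(-rT) = 0.96753856; exp(-qT) = 1.00000000
P = K * exp(-rT) * N(-d2) - S_0 * exp(-qT) * N(-d1)
N(-d1) = 0.37751057; N(-d2) = 0.45740856
P = 99.9100 * 0.96753856 * 0.45740856 - 100.9100 * 1.00000000 * 0.37751057 = 6.1216


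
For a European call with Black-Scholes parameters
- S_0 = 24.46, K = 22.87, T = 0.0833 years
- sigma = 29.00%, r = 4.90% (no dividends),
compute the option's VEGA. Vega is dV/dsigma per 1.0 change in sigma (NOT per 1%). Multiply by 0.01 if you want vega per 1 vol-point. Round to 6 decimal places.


Answer: Vega = 1.889180

Derivation:
d1 = 0.8936492398; d2 = 0.8099501956
phi(d1) = 0.2676050672; exp(-qT) = 1.0000000000; exp(-rT) = 0.9959266188
Vega = S * exp(-qT) * phi(d1) * sqrt(T) = 24.4600 * 1.0000000000 * 0.2676050672 * 0.2886173938 = 1.889180


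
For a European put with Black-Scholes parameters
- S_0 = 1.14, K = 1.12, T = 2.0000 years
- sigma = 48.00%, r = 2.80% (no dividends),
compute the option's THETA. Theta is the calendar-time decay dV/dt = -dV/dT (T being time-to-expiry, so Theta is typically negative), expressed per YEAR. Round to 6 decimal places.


d1 = 0.4479809857; d2 = -0.2308415243
phi(d1) = 0.3608539349; exp(-qT) = 1.0000000000; exp(-rT) = 0.9455391359
Theta = -S*exp(-qT)*phi(d1)*sigma/(2*sqrt(T)) + r*K*exp(-rT)*N(-d2) - q*S*exp(-qT)*N(-d1)
N(-d1) = 0.3270834597; N(-d2) = 0.5912810397; sqrt(T) = 1.4142135624
Term 1 = -1.1400 * 1.0000000000 * 0.3608539349 * 0.4800 / (2 * 1.4142135624) = -0.0698123955
Term 2 = 0.0280 * 1.1200 * 0.9455391359 * 0.5912810397 = 0.0175327288
Term 3 = 0 (no dividend yield, q = 0)
Theta = -0.0698123955 + (0.0175327288) + (0.0000000000) = -0.052280

Answer: Theta = -0.052280


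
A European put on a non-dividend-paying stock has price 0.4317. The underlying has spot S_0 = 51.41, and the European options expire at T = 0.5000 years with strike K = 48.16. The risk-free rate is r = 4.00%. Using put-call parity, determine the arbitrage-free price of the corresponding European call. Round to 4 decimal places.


Answer: Call price = 4.6353

Derivation:
Put-call parity: C - P = S_0 * exp(-qT) - K * exp(-rT).
S_0 * exp(-qT) = 51.4100 * 1.00000000 = 51.41000000
K * exp(-rT) = 48.1600 * 0.98019867 = 47.20636811
C = P + S*exp(-qT) - K*exp(-rT)
C = 0.4317 + 51.41000000 - 47.20636811 = 4.6353


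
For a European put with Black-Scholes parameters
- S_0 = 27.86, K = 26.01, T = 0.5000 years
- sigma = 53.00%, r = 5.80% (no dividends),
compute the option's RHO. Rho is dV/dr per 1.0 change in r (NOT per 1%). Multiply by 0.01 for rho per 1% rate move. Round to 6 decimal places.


Answer: Rho = -5.947330

Derivation:
d1 = 0.4481079466; d2 = 0.0733413525
phi(d1) = 0.3608334086; exp(-qT) = 1.0000000000; exp(-rT) = 0.9714164645
N(-d2) = 0.4707672429
Rho = -K*T*exp(-rT)*N(-d2) = -26.0100 * 0.5000 * 0.9714164645 * 0.4707672429 = -5.947330


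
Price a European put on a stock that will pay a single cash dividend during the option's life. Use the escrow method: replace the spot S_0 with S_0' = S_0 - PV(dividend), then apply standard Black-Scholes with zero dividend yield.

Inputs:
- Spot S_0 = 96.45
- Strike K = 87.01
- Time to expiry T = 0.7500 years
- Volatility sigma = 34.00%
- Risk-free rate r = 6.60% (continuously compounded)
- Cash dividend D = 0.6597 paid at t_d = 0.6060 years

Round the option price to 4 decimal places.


Answer: Price = 5.1954

Derivation:
PV(D) = D * exp(-r * t_d) = 0.6597 * 0.96079328 = 0.63383533
S_0' = S_0 - PV(D) = 96.4500 - 0.63383533 = 95.81616467
d1 = (ln(S_0'/K) + (r + sigma^2/2)*T) / (sigma*sqrt(T)) = 0.64275505
d2 = d1 - sigma*sqrt(T) = 0.34830642
exp(-rT) = 0.95170516
N(-d1) = 0.26019153; N(-d2) = 0.36380504
P = K * exp(-rT) * N(-d2) - S_0' * N(-d1) = 87.0100 * 0.95170516 * 0.36380504 - 95.81616467 * 0.26019153 = 5.1954


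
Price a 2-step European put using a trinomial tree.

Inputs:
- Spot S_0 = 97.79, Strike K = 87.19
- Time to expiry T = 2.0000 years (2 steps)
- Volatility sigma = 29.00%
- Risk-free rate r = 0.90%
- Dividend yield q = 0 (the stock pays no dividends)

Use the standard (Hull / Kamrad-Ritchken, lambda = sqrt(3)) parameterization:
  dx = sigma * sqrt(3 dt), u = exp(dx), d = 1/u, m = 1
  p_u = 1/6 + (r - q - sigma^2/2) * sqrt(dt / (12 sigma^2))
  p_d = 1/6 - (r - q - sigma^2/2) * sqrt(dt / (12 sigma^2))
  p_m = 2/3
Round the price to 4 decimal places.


Answer: Price = V(0,0) = 9.3308

Derivation:
dt = T/N = 1.000000; dx = sigma*sqrt(3*dt) = 0.502295
u = exp(dx) = 1.652509; d = 1/u = 0.605140
p_u = 0.133768, p_m = 0.666667, p_d = 0.199566
Discount per step: exp(-r*dt) = 0.991040
Stock lattice S(k, j) with j the centered position index:
  k=0: S(0,+0) = 97.7900
  k=1: S(1,-1) = 59.1767; S(1,+0) = 97.7900; S(1,+1) = 161.5989
  k=2: S(2,-2) = 35.8102; S(2,-1) = 59.1767; S(2,+0) = 97.7900; S(2,+1) = 161.5989; S(2,+2) = 267.0436
Terminal payoffs V(N, j) = max(K - S_T, 0):
  V(2,-2) = 51.379797; V(2,-1) = 28.013317; V(2,+0) = 0.000000; V(2,+1) = 0.000000; V(2,+2) = 0.000000
Backward induction: V(k, j) = exp(-r*dt) * [p_u * V(k+1, j+1) + p_m * V(k+1, j) + p_d * V(k+1, j-1)]
  V(1,-1) = exp(-r*dt) * [p_u*0.000000 + p_m*28.013317 + p_d*51.379797] = 28.669994
  V(1,+0) = exp(-r*dt) * [p_u*0.000000 + p_m*0.000000 + p_d*28.013317] = 5.540408
  V(1,+1) = exp(-r*dt) * [p_u*0.000000 + p_m*0.000000 + p_d*0.000000] = 0.000000
  V(0,+0) = exp(-r*dt) * [p_u*0.000000 + p_m*5.540408 + p_d*28.669994] = 9.330796


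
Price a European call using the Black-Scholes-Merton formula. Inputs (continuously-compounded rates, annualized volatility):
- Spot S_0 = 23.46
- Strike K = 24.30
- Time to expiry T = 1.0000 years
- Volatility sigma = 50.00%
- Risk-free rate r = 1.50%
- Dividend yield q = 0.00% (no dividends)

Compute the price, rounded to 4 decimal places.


Answer: Price = 4.4431

Derivation:
d1 = (ln(S/K) + (r - q + 0.5*sigma^2) * T) / (sigma * sqrt(T)) = 0.20964099
d2 = d1 - sigma * sqrt(T) = -0.29035901
exp(-rT) = 0.98511194; exp(-qT) = 1.00000000
C = S_0 * exp(-qT) * N(d1) - K * exp(-rT) * N(d2)
N(d1) = 0.58302606; N(d2) = 0.38577080
C = 23.4600 * 1.00000000 * 0.58302606 - 24.3000 * 0.98511194 * 0.38577080 = 4.4431


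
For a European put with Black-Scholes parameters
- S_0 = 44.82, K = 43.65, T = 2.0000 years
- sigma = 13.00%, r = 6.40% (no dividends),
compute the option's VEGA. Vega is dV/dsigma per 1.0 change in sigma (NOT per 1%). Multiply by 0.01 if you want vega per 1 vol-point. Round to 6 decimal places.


Answer: Vega = 16.378210

Derivation:
d1 = 0.9320275819; d2 = 0.7481798188
phi(d1) = 0.2583923171; exp(-qT) = 1.0000000000; exp(-rT) = 0.8798533791
Vega = S * exp(-qT) * phi(d1) * sqrt(T) = 44.8200 * 1.0000000000 * 0.2583923171 * 1.4142135624 = 16.378210


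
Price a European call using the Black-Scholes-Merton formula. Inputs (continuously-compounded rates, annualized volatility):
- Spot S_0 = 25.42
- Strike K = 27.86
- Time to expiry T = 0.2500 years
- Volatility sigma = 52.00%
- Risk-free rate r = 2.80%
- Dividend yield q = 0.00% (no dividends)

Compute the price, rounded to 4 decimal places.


Answer: Price = 1.7659

Derivation:
d1 = (ln(S/K) + (r - q + 0.5*sigma^2) * T) / (sigma * sqrt(T)) = -0.19559886
d2 = d1 - sigma * sqrt(T) = -0.45559886
exp(-rT) = 0.99302444; exp(-qT) = 1.00000000
C = S_0 * exp(-qT) * N(d1) - K * exp(-rT) * N(d2)
N(d1) = 0.42246208; N(d2) = 0.32433923
C = 25.4200 * 1.00000000 * 0.42246208 - 27.8600 * 0.99302444 * 0.32433923 = 1.7659


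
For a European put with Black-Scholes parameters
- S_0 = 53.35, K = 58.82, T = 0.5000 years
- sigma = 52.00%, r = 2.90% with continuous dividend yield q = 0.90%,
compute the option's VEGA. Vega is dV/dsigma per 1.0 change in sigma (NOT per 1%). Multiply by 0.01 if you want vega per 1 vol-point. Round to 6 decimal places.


d1 = -0.0544144651; d2 = -0.4221099913
phi(d1) = 0.3983520965; exp(-qT) = 0.9955101098; exp(-rT) = 0.9856046187
Vega = S * exp(-qT) * phi(d1) * sqrt(T) = 53.3500 * 0.9955101098 * 0.3983520965 * 0.7071067812 = 14.960021

Answer: Vega = 14.960021


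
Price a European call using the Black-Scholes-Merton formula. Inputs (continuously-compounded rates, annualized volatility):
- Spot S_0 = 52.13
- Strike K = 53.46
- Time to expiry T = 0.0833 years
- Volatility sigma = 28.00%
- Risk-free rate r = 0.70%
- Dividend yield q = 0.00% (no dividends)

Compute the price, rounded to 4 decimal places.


d1 = (ln(S/K) + (r - q + 0.5*sigma^2) * T) / (sigma * sqrt(T)) = -0.26412441
d2 = d1 - sigma * sqrt(T) = -0.34493728
exp(-rT) = 0.99941707; exp(-qT) = 1.00000000
C = S_0 * exp(-qT) * N(d1) - K * exp(-rT) * N(d2)
N(d1) = 0.39584203; N(d2) = 0.36507076
C = 52.1300 * 1.00000000 * 0.39584203 - 53.4600 * 0.99941707 * 0.36507076 = 1.1299

Answer: Price = 1.1299


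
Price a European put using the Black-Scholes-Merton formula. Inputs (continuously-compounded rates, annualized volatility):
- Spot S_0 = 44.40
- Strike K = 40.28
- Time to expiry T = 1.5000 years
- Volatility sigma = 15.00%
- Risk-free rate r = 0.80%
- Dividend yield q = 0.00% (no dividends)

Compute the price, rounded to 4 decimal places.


Answer: Price = 1.3094

Derivation:
d1 = (ln(S/K) + (r - q + 0.5*sigma^2) * T) / (sigma * sqrt(T)) = 0.68726913
d2 = d1 - sigma * sqrt(T) = 0.50355740
exp(-rT) = 0.98807171; exp(-qT) = 1.00000000
P = K * exp(-rT) * N(-d2) - S_0 * exp(-qT) * N(-d1)
N(-d1) = 0.24595657; N(-d2) = 0.30728622
P = 40.2800 * 0.98807171 * 0.30728622 - 44.4000 * 1.00000000 * 0.24595657 = 1.3094


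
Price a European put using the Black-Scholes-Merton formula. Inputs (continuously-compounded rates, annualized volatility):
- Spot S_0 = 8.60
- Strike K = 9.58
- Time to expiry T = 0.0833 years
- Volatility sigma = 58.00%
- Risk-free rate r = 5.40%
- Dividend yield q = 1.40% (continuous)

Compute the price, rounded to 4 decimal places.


Answer: Price = 1.1920

Derivation:
d1 = (ln(S/K) + (r - q + 0.5*sigma^2) * T) / (sigma * sqrt(T)) = -0.54105952
d2 = d1 - sigma * sqrt(T) = -0.70845760
exp(-rT) = 0.99551190; exp(-qT) = 0.99883448
P = K * exp(-rT) * N(-d2) - S_0 * exp(-qT) * N(-d1)
N(-d1) = 0.70576672; N(-d2) = 0.76066943
P = 9.5800 * 0.99551190 * 0.76066943 - 8.6000 * 0.99883448 * 0.70576672 = 1.1920


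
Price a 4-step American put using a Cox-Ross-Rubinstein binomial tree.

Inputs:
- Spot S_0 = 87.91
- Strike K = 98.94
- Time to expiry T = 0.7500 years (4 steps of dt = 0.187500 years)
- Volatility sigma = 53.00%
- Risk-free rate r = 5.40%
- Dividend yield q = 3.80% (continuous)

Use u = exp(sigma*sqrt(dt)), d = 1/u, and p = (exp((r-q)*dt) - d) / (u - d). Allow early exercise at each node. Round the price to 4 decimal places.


Answer: Price = V(0,0) = 22.5181

Derivation:
dt = T/N = 0.187500
u = exp(sigma*sqrt(dt)) = 1.257967; d = 1/u = 0.794934
p = (exp((r-q)*dt) - d) / (u - d) = 0.449365
Discount per step: exp(-r*dt) = 0.989926
Stock lattice S(k, i) with i counting down-moves:
  k=0: S(0,0) = 87.9100
  k=1: S(1,0) = 110.5879; S(1,1) = 69.8826
  k=2: S(2,0) = 139.1158; S(2,1) = 87.9100; S(2,2) = 55.5520
  k=3: S(3,0) = 175.0031; S(3,1) = 110.5879; S(3,2) = 69.8826; S(3,3) = 44.1602
  k=4: S(4,0) = 220.1481; S(4,1) = 139.1158; S(4,2) = 87.9100; S(4,3) = 55.5520; S(4,4) = 35.1044
Terminal payoffs V(N, i) = max(K - S_T, 0):
  V(4,0) = 0.000000; V(4,1) = 0.000000; V(4,2) = 11.030000; V(4,3) = 43.387968; V(4,4) = 63.835594
Backward induction: V(k, i) = exp(-r*dt) * [p * V(k+1, i) + (1-p) * V(k+1, i+1)]; then take max(V_cont, immediate exercise) for American.
  V(3,0) = exp(-r*dt) * [p*0.000000 + (1-p)*0.000000] = 0.000000; exercise = 0.000000; V(3,0) = max -> 0.000000
  V(3,1) = exp(-r*dt) * [p*0.000000 + (1-p)*11.030000] = 6.012319; exercise = 0.000000; V(3,1) = max -> 6.012319
  V(3,2) = exp(-r*dt) * [p*11.030000 + (1-p)*43.387968] = 28.556821; exercise = 29.057390; V(3,2) = max -> 29.057390
  V(3,3) = exp(-r*dt) * [p*43.387968 + (1-p)*63.835594] = 54.096635; exercise = 54.779825; V(3,3) = max -> 54.779825
  V(2,0) = exp(-r*dt) * [p*0.000000 + (1-p)*6.012319] = 3.277242; exercise = 0.000000; V(2,0) = max -> 3.277242
  V(2,1) = exp(-r*dt) * [p*6.012319 + (1-p)*29.057390] = 18.513341; exercise = 11.030000; V(2,1) = max -> 18.513341
  V(2,2) = exp(-r*dt) * [p*29.057390 + (1-p)*54.779825] = 42.785656; exercise = 43.387968; V(2,2) = max -> 43.387968
  V(1,0) = exp(-r*dt) * [p*3.277242 + (1-p)*18.513341] = 11.549240; exercise = 0.000000; V(1,0) = max -> 11.549240
  V(1,1) = exp(-r*dt) * [p*18.513341 + (1-p)*43.387968] = 31.885697; exercise = 29.057390; V(1,1) = max -> 31.885697
  V(0,0) = exp(-r*dt) * [p*11.549240 + (1-p)*31.885697] = 22.518050; exercise = 11.030000; V(0,0) = max -> 22.518050


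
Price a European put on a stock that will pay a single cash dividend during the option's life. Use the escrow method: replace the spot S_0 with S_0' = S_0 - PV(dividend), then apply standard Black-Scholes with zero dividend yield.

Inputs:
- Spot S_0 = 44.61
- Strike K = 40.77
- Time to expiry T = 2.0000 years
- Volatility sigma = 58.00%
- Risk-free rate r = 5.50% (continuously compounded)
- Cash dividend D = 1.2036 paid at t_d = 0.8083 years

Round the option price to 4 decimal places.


Answer: Price = 9.5291

Derivation:
PV(D) = D * exp(-r * t_d) = 1.2036 * 0.95651721 = 1.15126411
S_0' = S_0 - PV(D) = 44.6100 - 1.15126411 = 43.45873589
d1 = (ln(S_0'/K) + (r + sigma^2/2)*T) / (sigma*sqrt(T)) = 0.62208983
d2 = d1 - sigma*sqrt(T) = -0.19815403
exp(-rT) = 0.89583414
N(-d1) = 0.26694140; N(-d2) = 0.57853772
P = K * exp(-rT) * N(-d2) - S_0' * N(-d1) = 40.7700 * 0.89583414 * 0.57853772 - 43.45873589 * 0.26694140 = 9.5291


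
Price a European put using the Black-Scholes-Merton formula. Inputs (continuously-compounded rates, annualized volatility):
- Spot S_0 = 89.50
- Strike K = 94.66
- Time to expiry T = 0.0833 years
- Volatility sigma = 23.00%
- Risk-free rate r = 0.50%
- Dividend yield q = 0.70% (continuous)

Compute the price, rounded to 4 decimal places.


d1 = (ln(S/K) + (r - q + 0.5*sigma^2) * T) / (sigma * sqrt(T)) = -0.81371778
d2 = d1 - sigma * sqrt(T) = -0.88009978
exp(-rT) = 0.99958359; exp(-qT) = 0.99941707
P = K * exp(-rT) * N(-d2) - S_0 * exp(-qT) * N(-d1)
N(-d1) = 0.79209668; N(-d2) = 0.81059737
P = 94.6600 * 0.99958359 * 0.81059737 - 89.5000 * 0.99941707 * 0.79209668 = 5.8479

Answer: Price = 5.8479


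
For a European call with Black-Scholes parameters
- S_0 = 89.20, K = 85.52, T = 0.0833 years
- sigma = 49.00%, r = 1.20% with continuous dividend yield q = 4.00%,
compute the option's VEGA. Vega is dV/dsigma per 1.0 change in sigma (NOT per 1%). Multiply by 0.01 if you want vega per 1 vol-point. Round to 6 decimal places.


Answer: Vega = 9.621121

Derivation:
d1 = 0.3521259332; d2 = 0.2107034102
phi(d1) = 0.3749603959; exp(-qT) = 0.9966735450; exp(-rT) = 0.9990008994
Vega = S * exp(-qT) * phi(d1) * sqrt(T) = 89.2000 * 0.9966735450 * 0.3749603959 * 0.2886173938 = 9.621121


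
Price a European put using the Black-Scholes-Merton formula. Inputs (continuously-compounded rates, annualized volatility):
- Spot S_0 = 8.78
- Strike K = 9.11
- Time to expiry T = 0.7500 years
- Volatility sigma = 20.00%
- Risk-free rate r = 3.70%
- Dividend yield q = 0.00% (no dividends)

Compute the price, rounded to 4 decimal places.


Answer: Price = 0.6499

Derivation:
d1 = (ln(S/K) + (r - q + 0.5*sigma^2) * T) / (sigma * sqrt(T)) = 0.03379633
d2 = d1 - sigma * sqrt(T) = -0.13940875
exp(-rT) = 0.97263149; exp(-qT) = 1.00000000
P = K * exp(-rT) * N(-d2) - S_0 * exp(-qT) * N(-d1)
N(-d1) = 0.48651978; N(-d2) = 0.55543642
P = 9.1100 * 0.97263149 * 0.55543642 - 8.7800 * 1.00000000 * 0.48651978 = 0.6499


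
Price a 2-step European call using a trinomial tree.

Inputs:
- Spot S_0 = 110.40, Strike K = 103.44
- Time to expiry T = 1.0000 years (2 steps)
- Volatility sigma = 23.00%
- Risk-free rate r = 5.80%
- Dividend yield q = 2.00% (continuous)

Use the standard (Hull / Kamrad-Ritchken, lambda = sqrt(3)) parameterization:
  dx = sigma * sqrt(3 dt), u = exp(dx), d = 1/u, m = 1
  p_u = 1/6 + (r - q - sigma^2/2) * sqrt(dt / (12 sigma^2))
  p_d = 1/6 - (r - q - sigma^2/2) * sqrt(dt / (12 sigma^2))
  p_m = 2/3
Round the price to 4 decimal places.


dt = T/N = 0.500000; dx = sigma*sqrt(3*dt) = 0.281691
u = exp(dx) = 1.325370; d = 1/u = 0.754507
p_u = 0.176917, p_m = 0.666667, p_d = 0.156416
Discount per step: exp(-r*dt) = 0.971416
Stock lattice S(k, j) with j the centered position index:
  k=0: S(0,+0) = 110.4000
  k=1: S(1,-1) = 83.2975; S(1,+0) = 110.4000; S(1,+1) = 146.3208
  k=2: S(2,-2) = 62.8485; S(2,-1) = 83.2975; S(2,+0) = 110.4000; S(2,+1) = 146.3208; S(2,+2) = 193.9291
Terminal payoffs V(N, j) = max(S_T - K, 0):
  V(2,-2) = 0.000000; V(2,-1) = 0.000000; V(2,+0) = 6.960000; V(2,+1) = 42.880797; V(2,+2) = 90.489128
Backward induction: V(k, j) = exp(-r*dt) * [p_u * V(k+1, j+1) + p_m * V(k+1, j) + p_d * V(k+1, j-1)]
  V(1,-1) = exp(-r*dt) * [p_u*6.960000 + p_m*0.000000 + p_d*0.000000] = 1.196148
  V(1,+0) = exp(-r*dt) * [p_u*42.880797 + p_m*6.960000 + p_d*0.000000] = 11.876880
  V(1,+1) = exp(-r*dt) * [p_u*90.489128 + p_m*42.880797 + p_d*6.960000] = 44.379105
  V(0,+0) = exp(-r*dt) * [p_u*44.379105 + p_m*11.876880 + p_d*1.196148] = 15.500354

Answer: Price = V(0,0) = 15.5004


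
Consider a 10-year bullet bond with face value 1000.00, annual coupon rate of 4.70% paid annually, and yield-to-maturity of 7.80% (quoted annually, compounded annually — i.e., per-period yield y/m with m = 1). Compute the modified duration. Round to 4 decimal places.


Answer: Modified duration = 7.3657

Derivation:
Coupon per period c = face * coupon_rate / m = 47.000000
Periods per year m = 1; per-period yield y/m = 0.078000
Number of cashflows N = 10
Cashflows (t years, CF_t, discount factor 1/(1+y/m)^(m*t), PV):
  t = 1.0000: CF_t = 47.000000, DF = 0.927644, PV = 43.599258
  t = 2.0000: CF_t = 47.000000, DF = 0.860523, PV = 40.444581
  t = 3.0000: CF_t = 47.000000, DF = 0.798259, PV = 37.518164
  t = 4.0000: CF_t = 47.000000, DF = 0.740500, PV = 34.803491
  t = 5.0000: CF_t = 47.000000, DF = 0.686920, PV = 32.285243
  t = 6.0000: CF_t = 47.000000, DF = 0.637217, PV = 29.949205
  t = 7.0000: CF_t = 47.000000, DF = 0.591111, PV = 27.782194
  t = 8.0000: CF_t = 47.000000, DF = 0.548340, PV = 25.771979
  t = 9.0000: CF_t = 47.000000, DF = 0.508664, PV = 23.907216
  t = 10.0000: CF_t = 1047.000000, DF = 0.471859, PV = 494.036542
Price P = sum_t PV_t = 790.097872
First compute Macaulay numerator sum_t t * PV_t:
  t * PV_t at t = 1.0000: 43.599258
  t * PV_t at t = 2.0000: 80.889161
  t * PV_t at t = 3.0000: 112.554491
  t * PV_t at t = 4.0000: 139.213966
  t * PV_t at t = 5.0000: 161.426213
  t * PV_t at t = 6.0000: 179.695228
  t * PV_t at t = 7.0000: 194.475355
  t * PV_t at t = 8.0000: 206.175833
  t * PV_t at t = 9.0000: 215.164946
  t * PV_t at t = 10.0000: 4940.365419
Macaulay duration D = 6273.559871 / 790.097872 = 7.940231
Modified duration = D / (1 + y/m) = 7.940231 / (1 + 0.078000) = 7.365706


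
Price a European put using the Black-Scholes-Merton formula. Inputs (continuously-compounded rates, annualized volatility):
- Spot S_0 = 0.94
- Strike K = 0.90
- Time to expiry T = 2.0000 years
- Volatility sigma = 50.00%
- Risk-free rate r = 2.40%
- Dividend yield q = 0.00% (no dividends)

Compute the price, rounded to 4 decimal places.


Answer: Price = 0.2093

Derivation:
d1 = (ln(S/K) + (r - q + 0.5*sigma^2) * T) / (sigma * sqrt(T)) = 0.48293288
d2 = d1 - sigma * sqrt(T) = -0.22417390
exp(-rT) = 0.95313379; exp(-qT) = 1.00000000
P = K * exp(-rT) * N(-d2) - S_0 * exp(-qT) * N(-d1)
N(-d1) = 0.31457170; N(-d2) = 0.58868901
P = 0.9000 * 0.95313379 * 0.58868901 - 0.9400 * 1.00000000 * 0.31457170 = 0.2093


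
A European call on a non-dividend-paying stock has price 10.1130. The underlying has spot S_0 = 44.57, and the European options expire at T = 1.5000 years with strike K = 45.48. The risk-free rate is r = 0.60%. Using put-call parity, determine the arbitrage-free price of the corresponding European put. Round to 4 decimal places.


Answer: Put price = 10.6155

Derivation:
Put-call parity: C - P = S_0 * exp(-qT) - K * exp(-rT).
S_0 * exp(-qT) = 44.5700 * 1.00000000 = 44.57000000
K * exp(-rT) = 45.4800 * 0.99104038 = 45.07251643
P = C - S*exp(-qT) + K*exp(-rT)
P = 10.1130 - 44.57000000 + 45.07251643 = 10.6155


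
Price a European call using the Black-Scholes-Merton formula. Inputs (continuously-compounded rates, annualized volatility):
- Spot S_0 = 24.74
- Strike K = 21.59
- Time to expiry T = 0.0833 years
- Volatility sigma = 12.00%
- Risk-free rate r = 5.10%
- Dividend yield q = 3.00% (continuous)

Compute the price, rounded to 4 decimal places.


Answer: Price = 3.1798

Derivation:
d1 = (ln(S/K) + (r - q + 0.5*sigma^2) * T) / (sigma * sqrt(T)) = 4.00011068
d2 = d1 - sigma * sqrt(T) = 3.96547660
exp(-rT) = 0.99576071; exp(-qT) = 0.99750412
C = S_0 * exp(-qT) * N(d1) - K * exp(-rT) * N(d2)
N(d1) = 0.99996834; N(d2) = 0.99996338
C = 24.7400 * 0.99750412 * 0.99996834 - 21.5900 * 0.99576071 * 0.99996338 = 3.1798


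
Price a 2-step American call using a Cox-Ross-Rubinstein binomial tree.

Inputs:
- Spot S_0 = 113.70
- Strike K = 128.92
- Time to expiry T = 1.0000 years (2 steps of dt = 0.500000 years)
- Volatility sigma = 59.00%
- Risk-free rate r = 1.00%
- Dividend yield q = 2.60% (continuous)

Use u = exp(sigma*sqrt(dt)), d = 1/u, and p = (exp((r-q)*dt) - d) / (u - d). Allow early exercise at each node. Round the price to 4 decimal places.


Answer: Price = V(0,0) = 19.8105

Derivation:
dt = T/N = 0.500000
u = exp(sigma*sqrt(dt)) = 1.517695; d = 1/u = 0.658894
p = (exp((r-q)*dt) - d) / (u - d) = 0.387910
Discount per step: exp(-r*dt) = 0.995012
Stock lattice S(k, i) with i counting down-moves:
  k=0: S(0,0) = 113.7000
  k=1: S(1,0) = 172.5620; S(1,1) = 74.9162
  k=2: S(2,0) = 261.8965; S(2,1) = 113.7000; S(2,2) = 49.3618
Terminal payoffs V(N, i) = max(S_T - K, 0):
  V(2,0) = 132.976504; V(2,1) = 0.000000; V(2,2) = 0.000000
Backward induction: V(k, i) = exp(-r*dt) * [p * V(k+1, i) + (1-p) * V(k+1, i+1)]; then take max(V_cont, immediate exercise) for American.
  V(1,0) = exp(-r*dt) * [p*132.976504 + (1-p)*0.000000] = 51.325710; exercise = 43.641967; V(1,0) = max -> 51.325710
  V(1,1) = exp(-r*dt) * [p*0.000000 + (1-p)*0.000000] = 0.000000; exercise = 0.000000; V(1,1) = max -> 0.000000
  V(0,0) = exp(-r*dt) * [p*51.325710 + (1-p)*0.000000] = 19.810481; exercise = 0.000000; V(0,0) = max -> 19.810481


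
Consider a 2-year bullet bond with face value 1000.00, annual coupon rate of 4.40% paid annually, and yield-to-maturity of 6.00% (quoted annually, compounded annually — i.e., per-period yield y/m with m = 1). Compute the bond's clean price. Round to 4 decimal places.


Coupon per period c = face * coupon_rate / m = 44.000000
Periods per year m = 1; per-period yield y/m = 0.060000
Number of cashflows N = 2
Cashflows (t years, CF_t, discount factor 1/(1+y/m)^(m*t), PV):
  t = 1.0000: CF_t = 44.000000, DF = 0.943396, PV = 41.509434
  t = 2.0000: CF_t = 1044.000000, DF = 0.889996, PV = 929.156283
Price P = sum_t PV_t = 970.665717

Answer: Price = 970.6657


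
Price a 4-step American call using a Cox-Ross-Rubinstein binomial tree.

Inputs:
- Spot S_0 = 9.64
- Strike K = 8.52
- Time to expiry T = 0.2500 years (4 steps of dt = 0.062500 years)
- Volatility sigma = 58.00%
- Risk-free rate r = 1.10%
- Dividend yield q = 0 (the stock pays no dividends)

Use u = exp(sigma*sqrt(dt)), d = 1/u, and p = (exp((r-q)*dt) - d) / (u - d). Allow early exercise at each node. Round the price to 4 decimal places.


Answer: Price = V(0,0) = 1.7659

Derivation:
dt = T/N = 0.062500
u = exp(sigma*sqrt(dt)) = 1.156040; d = 1/u = 0.865022
p = (exp((r-q)*dt) - d) / (u - d) = 0.466177
Discount per step: exp(-r*dt) = 0.999313
Stock lattice S(k, i) with i counting down-moves:
  k=0: S(0,0) = 9.6400
  k=1: S(1,0) = 11.1442; S(1,1) = 8.3388
  k=2: S(2,0) = 12.8832; S(2,1) = 9.6400; S(2,2) = 7.2133
  k=3: S(3,0) = 14.8934; S(3,1) = 11.1442; S(3,2) = 8.3388; S(3,3) = 6.2396
  k=4: S(4,0) = 17.2174; S(4,1) = 12.8832; S(4,2) = 9.6400; S(4,3) = 7.2133; S(4,4) = 5.3974
Terminal payoffs V(N, i) = max(S_T - K, 0):
  V(4,0) = 8.697410; V(4,1) = 4.363161; V(4,2) = 1.120000; V(4,3) = 0.000000; V(4,4) = 0.000000
Backward induction: V(k, i) = exp(-r*dt) * [p * V(k+1, i) + (1-p) * V(k+1, i+1)]; then take max(V_cont, immediate exercise) for American.
  V(3,0) = exp(-r*dt) * [p*8.697410 + (1-p)*4.363161] = 6.379299; exercise = 6.373444; V(3,0) = max -> 6.379299
  V(3,1) = exp(-r*dt) * [p*4.363161 + (1-p)*1.120000] = 2.630077; exercise = 2.624221; V(3,1) = max -> 2.630077
  V(3,2) = exp(-r*dt) * [p*1.120000 + (1-p)*0.000000] = 0.521759; exercise = 0.000000; V(3,2) = max -> 0.521759
  V(3,3) = exp(-r*dt) * [p*0.000000 + (1-p)*0.000000] = 0.000000; exercise = 0.000000; V(3,3) = max -> 0.000000
  V(2,0) = exp(-r*dt) * [p*6.379299 + (1-p)*2.630077] = 4.374868; exercise = 4.363161; V(2,0) = max -> 4.374868
  V(2,1) = exp(-r*dt) * [p*2.630077 + (1-p)*0.521759] = 1.503573; exercise = 1.120000; V(2,1) = max -> 1.503573
  V(2,2) = exp(-r*dt) * [p*0.521759 + (1-p)*0.000000] = 0.243065; exercise = 0.000000; V(2,2) = max -> 0.243065
  V(1,0) = exp(-r*dt) * [p*4.374868 + (1-p)*1.503573] = 2.840150; exercise = 2.624221; V(1,0) = max -> 2.840150
  V(1,1) = exp(-r*dt) * [p*1.503573 + (1-p)*0.243065] = 0.830113; exercise = 0.000000; V(1,1) = max -> 0.830113
  V(0,0) = exp(-r*dt) * [p*2.840150 + (1-p)*0.830113] = 1.765931; exercise = 1.120000; V(0,0) = max -> 1.765931


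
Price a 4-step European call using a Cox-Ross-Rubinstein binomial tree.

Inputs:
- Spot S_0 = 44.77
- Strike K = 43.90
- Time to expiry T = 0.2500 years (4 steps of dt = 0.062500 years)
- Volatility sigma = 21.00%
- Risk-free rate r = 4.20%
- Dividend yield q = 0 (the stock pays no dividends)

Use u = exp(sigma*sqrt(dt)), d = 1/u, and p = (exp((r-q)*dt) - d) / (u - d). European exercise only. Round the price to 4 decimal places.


Answer: Price = V(0,0) = 2.6024

Derivation:
dt = T/N = 0.062500
u = exp(sigma*sqrt(dt)) = 1.053903; d = 1/u = 0.948854
p = (exp((r-q)*dt) - d) / (u - d) = 0.511899
Discount per step: exp(-r*dt) = 0.997378
Stock lattice S(k, i) with i counting down-moves:
  k=0: S(0,0) = 44.7700
  k=1: S(1,0) = 47.1832; S(1,1) = 42.4802
  k=2: S(2,0) = 49.7265; S(2,1) = 44.7700; S(2,2) = 40.3075
  k=3: S(3,0) = 52.4069; S(3,1) = 47.1832; S(3,2) = 42.4802; S(3,3) = 38.2460
  k=4: S(4,0) = 55.2318; S(4,1) = 49.7265; S(4,2) = 44.7700; S(4,3) = 40.3075; S(4,4) = 36.2899
Terminal payoffs V(N, i) = max(S_T - K, 0):
  V(4,0) = 11.331767; V(4,1) = 5.826514; V(4,2) = 0.870000; V(4,3) = 0.000000; V(4,4) = 0.000000
Backward induction: V(k, i) = exp(-r*dt) * [p * V(k+1, i) + (1-p) * V(k+1, i+1)].
  V(3,0) = exp(-r*dt) * [p*11.331767 + (1-p)*5.826514] = 8.621987
  V(3,1) = exp(-r*dt) * [p*5.826514 + (1-p)*0.870000] = 3.398304
  V(3,2) = exp(-r*dt) * [p*0.870000 + (1-p)*0.000000] = 0.444185
  V(3,3) = exp(-r*dt) * [p*0.000000 + (1-p)*0.000000] = 0.000000
  V(2,0) = exp(-r*dt) * [p*8.621987 + (1-p)*3.398304] = 6.056385
  V(2,1) = exp(-r*dt) * [p*3.398304 + (1-p)*0.444185] = 1.951268
  V(2,2) = exp(-r*dt) * [p*0.444185 + (1-p)*0.000000] = 0.226782
  V(1,0) = exp(-r*dt) * [p*6.056385 + (1-p)*1.951268] = 4.042050
  V(1,1) = exp(-r*dt) * [p*1.951268 + (1-p)*0.226782] = 1.106636
  V(0,0) = exp(-r*dt) * [p*4.042050 + (1-p)*1.106636] = 2.602433
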